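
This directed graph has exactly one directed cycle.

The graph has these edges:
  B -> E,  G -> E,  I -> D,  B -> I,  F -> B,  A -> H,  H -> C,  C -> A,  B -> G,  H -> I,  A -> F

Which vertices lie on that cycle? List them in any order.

A, C, H

DFS with gray/black marking from A:
A gray
  H gray
    C gray
      C→A: A is gray → back edge
Back edge closes the cycle A → H → C → A; its vertices are {A, C, H}.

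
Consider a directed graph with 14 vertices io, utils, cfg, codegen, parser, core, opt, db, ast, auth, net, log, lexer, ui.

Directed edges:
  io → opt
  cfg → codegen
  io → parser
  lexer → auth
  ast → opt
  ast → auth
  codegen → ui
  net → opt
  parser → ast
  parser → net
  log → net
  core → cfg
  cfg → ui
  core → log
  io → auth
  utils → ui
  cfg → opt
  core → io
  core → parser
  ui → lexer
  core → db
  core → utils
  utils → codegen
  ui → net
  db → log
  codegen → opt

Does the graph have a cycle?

DFS with white/gray/black marking, starting from lexer:
lexer gray
  auth gray
  auth black
lexer black
io gray
  opt gray
  opt black
  io→auth: auth black — skip
  parser gray
    net gray
      net→opt: opt black — skip
    net black
    ast gray
      ast→auth: auth black — skip
      ast→opt: opt black — skip
    ast black
  parser black
io black
utils gray
  ui gray
    ui→lexer: lexer black — skip
    ui→net: net black — skip
  ui black
  codegen gray
    codegen→ui: ui black — skip
    codegen→opt: opt black — skip
  codegen black
utils black
cfg gray
  cfg→ui: ui black — skip
  cfg→codegen: codegen black — skip
  cfg→opt: opt black — skip
cfg black
core gray
  core→parser: parser black — skip
  core→utils: utils black — skip
  core→io: io black — skip
  log gray
    log→net: net black — skip
  log black
  core→cfg: cfg black — skip
  db gray
    db→log: log black — skip
  db black
core black
Every edge goes to a white or black vertex — no back edge, so the graph is acyclic.

No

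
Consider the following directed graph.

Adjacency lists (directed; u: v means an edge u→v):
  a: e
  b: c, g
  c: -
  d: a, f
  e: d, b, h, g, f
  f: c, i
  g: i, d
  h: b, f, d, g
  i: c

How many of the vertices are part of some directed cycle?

6

A vertex is on a directed cycle iff it belongs to a strongly connected component of size ≥ 2 (or has a self-loop).
The vertices on cycles are {a, b, d, e, g, h} — 6 in total.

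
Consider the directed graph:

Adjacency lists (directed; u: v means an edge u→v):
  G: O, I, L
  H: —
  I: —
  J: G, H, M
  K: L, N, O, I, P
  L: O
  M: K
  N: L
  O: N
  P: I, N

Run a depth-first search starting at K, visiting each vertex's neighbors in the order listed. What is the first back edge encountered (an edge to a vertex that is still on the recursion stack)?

DFS from K (visiting each vertex's neighbors in the order listed); mark gray on enter, black on exit:
K gray
  L gray
    O gray
      N gray
        N→L: L is gray → back edge
First back edge: N → L.

N→L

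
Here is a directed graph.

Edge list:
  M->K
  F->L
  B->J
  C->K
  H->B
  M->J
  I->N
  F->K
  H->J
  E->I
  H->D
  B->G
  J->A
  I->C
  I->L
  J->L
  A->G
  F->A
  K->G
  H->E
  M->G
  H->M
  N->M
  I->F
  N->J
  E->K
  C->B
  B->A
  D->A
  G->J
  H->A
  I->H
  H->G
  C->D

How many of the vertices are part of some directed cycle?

6

A vertex is on a directed cycle iff it belongs to a strongly connected component of size ≥ 2 (or has a self-loop).
The vertices on cycles are {A, E, G, H, I, J} — 6 in total.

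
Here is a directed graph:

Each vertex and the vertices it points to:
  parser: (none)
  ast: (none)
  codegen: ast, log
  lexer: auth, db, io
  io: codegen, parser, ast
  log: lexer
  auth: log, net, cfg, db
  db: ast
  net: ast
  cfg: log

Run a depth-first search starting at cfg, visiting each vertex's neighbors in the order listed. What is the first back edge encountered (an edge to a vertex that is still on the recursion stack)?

auth→log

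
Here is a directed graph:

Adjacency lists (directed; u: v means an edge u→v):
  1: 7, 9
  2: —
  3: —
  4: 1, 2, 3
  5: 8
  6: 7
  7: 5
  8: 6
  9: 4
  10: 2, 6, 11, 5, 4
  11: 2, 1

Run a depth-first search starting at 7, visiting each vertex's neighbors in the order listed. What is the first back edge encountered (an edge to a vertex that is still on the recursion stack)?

DFS from 7 (visiting each vertex's neighbors in the order listed); mark gray on enter, black on exit:
7 gray
  5 gray
    8 gray
      6 gray
        6→7: 7 is gray → back edge
First back edge: 6 → 7.

6→7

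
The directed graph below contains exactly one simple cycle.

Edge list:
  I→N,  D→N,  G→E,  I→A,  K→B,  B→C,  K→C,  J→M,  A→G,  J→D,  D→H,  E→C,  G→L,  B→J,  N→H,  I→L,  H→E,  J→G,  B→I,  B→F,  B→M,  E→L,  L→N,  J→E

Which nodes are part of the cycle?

E, H, L, N

DFS with gray/black marking from E:
E gray
  L gray
    N gray
      H gray
        H→E: E is gray → back edge
Back edge closes the cycle E → L → N → H → E; its vertices are {E, H, L, N}.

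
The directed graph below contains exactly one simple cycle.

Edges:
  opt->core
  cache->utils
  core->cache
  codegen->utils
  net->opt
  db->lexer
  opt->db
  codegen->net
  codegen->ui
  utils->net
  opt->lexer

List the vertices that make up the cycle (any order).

net, opt, core, cache, utils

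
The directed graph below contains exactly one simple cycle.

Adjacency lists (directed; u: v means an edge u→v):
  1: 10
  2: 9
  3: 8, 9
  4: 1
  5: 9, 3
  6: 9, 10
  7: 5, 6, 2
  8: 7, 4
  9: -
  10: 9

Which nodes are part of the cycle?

DFS with gray/black marking from 3:
3 gray
  8 gray
    7 gray
      5 gray
        9 gray
        9 black
        5→3: 3 is gray → back edge
Back edge closes the cycle 3 → 8 → 7 → 5 → 3; its vertices are {3, 5, 7, 8}.

3, 5, 7, 8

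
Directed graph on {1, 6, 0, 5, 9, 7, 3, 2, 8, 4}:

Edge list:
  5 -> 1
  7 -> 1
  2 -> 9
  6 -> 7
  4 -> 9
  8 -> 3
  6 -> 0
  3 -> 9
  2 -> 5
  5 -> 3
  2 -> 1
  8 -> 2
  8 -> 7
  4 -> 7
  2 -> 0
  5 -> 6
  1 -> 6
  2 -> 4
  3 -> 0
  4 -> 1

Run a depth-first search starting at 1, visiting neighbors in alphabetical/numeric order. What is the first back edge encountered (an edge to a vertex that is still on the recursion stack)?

7→1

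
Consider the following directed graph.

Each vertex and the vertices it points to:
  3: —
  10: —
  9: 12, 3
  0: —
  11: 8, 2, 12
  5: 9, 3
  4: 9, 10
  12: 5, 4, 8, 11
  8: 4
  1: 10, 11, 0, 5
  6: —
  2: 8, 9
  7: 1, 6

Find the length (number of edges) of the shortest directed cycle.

For each vertex v, BFS finds the shortest path from v back to v.
The shortest such closed walk is 11 → 12 → 11, length 2.

2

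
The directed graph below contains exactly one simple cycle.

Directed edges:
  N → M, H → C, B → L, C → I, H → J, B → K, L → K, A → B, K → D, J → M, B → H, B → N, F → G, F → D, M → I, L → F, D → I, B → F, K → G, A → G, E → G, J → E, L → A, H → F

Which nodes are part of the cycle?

DFS with gray/black marking from A:
A gray
  G gray
  G black
  B gray
    K gray
      K→G: G black — skip
      D gray
        I gray
        I black
      D black
    K black
    N gray
      M gray
        M→I: I black — skip
      M black
    N black
    F gray
      F→G: G black — skip
      F→D: D black — skip
    F black
    H gray
      H→F: F black — skip
      C gray
        C→I: I black — skip
      C black
      J gray
        E gray
          E→G: G black — skip
        E black
        J→M: M black — skip
      J black
    H black
    L gray
      L→K: K black — skip
      L→A: A is gray → back edge
Back edge closes the cycle A → B → L → A; its vertices are {A, B, L}.

A, B, L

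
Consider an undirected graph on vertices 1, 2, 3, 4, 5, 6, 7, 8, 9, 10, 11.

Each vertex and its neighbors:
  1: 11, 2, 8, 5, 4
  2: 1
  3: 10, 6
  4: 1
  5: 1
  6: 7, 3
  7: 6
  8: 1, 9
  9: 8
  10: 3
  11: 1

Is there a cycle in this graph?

No

DFS, tracking each vertex's parent; an edge to a visited non-parent vertex closes a cycle.
Start from 7:
visit 7 (parent –)
  visit 6 (parent 7)
    6–7: parent, skip
    visit 3 (parent 6)
      visit 10 (parent 3)
        10–3: parent, skip
      3–6: parent, skip
visit 1 (parent –)
  visit 11 (parent 1)
    11–1: parent, skip
  visit 2 (parent 1)
    2–1: parent, skip
  visit 8 (parent 1)
    8–1: parent, skip
    visit 9 (parent 8)
      9–8: parent, skip
  visit 5 (parent 1)
    5–1: parent, skip
  visit 4 (parent 1)
    4–1: parent, skip
No non-parent visited neighbor found — the graph is a forest.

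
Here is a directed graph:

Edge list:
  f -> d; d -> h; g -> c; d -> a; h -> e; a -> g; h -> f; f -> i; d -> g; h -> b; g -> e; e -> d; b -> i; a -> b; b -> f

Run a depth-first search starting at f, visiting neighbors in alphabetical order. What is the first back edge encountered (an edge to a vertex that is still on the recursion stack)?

b->f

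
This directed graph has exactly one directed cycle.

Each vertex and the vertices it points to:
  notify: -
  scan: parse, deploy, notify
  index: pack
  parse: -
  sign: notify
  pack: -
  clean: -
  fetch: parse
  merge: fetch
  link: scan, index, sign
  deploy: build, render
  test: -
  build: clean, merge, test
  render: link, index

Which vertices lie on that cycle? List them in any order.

link, scan, deploy, render

DFS with gray/black marking from render:
render gray
  link gray
    scan gray
      parse gray
      parse black
      deploy gray
        build gray
          clean gray
          clean black
          merge gray
            fetch gray
              fetch→parse: parse black — skip
            fetch black
          merge black
          test gray
          test black
        build black
        deploy→render: render is gray → back edge
Back edge closes the cycle render → link → scan → deploy → render; its vertices are {link, scan, deploy, render}.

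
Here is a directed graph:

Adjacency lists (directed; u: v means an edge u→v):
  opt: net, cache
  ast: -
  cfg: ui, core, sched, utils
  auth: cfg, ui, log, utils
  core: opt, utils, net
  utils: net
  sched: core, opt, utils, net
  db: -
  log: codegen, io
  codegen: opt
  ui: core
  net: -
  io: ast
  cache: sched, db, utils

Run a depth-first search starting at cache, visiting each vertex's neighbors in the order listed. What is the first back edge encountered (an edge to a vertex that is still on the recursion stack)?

DFS from cache (visiting each vertex's neighbors in the order listed); mark gray on enter, black on exit:
cache gray
  sched gray
    core gray
      opt gray
        net gray
        net black
        opt→cache: cache is gray → back edge
First back edge: opt → cache.

opt->cache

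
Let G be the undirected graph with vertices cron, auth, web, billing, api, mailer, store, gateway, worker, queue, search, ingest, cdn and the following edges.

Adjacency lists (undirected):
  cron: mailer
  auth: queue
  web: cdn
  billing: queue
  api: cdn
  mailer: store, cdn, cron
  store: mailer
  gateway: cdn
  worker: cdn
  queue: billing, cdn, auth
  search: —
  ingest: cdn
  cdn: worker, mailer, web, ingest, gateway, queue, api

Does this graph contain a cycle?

No

DFS, tracking each vertex's parent; an edge to a visited non-parent vertex closes a cycle.
Start from worker:
visit worker (parent –)
  visit cdn (parent worker)
    cdn–worker: parent, skip
    visit mailer (parent cdn)
      visit store (parent mailer)
        store–mailer: parent, skip
      mailer–cdn: parent, skip
      visit cron (parent mailer)
        cron–mailer: parent, skip
    visit web (parent cdn)
      web–cdn: parent, skip
    visit ingest (parent cdn)
      ingest–cdn: parent, skip
    visit gateway (parent cdn)
      gateway–cdn: parent, skip
    visit queue (parent cdn)
      visit billing (parent queue)
        billing–queue: parent, skip
      queue–cdn: parent, skip
      visit auth (parent queue)
        auth–queue: parent, skip
    visit api (parent cdn)
      api–cdn: parent, skip
visit search (parent –)
No non-parent visited neighbor found — the graph is a forest.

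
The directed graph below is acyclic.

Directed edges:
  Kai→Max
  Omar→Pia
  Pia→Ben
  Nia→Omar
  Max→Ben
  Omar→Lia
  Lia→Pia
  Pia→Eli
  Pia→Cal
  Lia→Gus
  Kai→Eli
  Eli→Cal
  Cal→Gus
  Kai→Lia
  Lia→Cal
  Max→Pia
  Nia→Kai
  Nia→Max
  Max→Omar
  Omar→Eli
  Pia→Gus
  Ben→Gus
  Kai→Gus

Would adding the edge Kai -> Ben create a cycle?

No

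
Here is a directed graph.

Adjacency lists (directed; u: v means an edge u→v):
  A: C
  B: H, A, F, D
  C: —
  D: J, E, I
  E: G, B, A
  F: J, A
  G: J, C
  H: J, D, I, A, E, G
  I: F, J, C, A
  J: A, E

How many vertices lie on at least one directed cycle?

A vertex is on a directed cycle iff it belongs to a strongly connected component of size ≥ 2 (or has a self-loop).
The vertices on cycles are {B, D, E, F, G, H, I, J} — 8 in total.

8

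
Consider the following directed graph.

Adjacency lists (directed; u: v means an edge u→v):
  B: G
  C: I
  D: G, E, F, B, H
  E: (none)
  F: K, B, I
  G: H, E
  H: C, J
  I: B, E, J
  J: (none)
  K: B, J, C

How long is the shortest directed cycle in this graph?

5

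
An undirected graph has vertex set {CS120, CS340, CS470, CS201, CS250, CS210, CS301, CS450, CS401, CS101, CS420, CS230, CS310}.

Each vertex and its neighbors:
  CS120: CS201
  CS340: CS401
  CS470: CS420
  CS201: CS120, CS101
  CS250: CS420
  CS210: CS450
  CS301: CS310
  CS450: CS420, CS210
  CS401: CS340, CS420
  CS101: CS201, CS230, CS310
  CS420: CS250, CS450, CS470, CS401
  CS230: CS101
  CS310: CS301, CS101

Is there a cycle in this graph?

DFS, tracking each vertex's parent; an edge to a visited non-parent vertex closes a cycle.
Start from CS450:
visit CS450 (parent –)
  visit CS420 (parent CS450)
    visit CS250 (parent CS420)
      CS250–CS420: parent, skip
    CS420–CS450: parent, skip
    visit CS470 (parent CS420)
      CS470–CS420: parent, skip
    visit CS401 (parent CS420)
      visit CS340 (parent CS401)
        CS340–CS401: parent, skip
      CS401–CS420: parent, skip
  visit CS210 (parent CS450)
    CS210–CS450: parent, skip
visit CS120 (parent –)
  visit CS201 (parent CS120)
    CS201–CS120: parent, skip
    visit CS101 (parent CS201)
      CS101–CS201: parent, skip
      visit CS230 (parent CS101)
        CS230–CS101: parent, skip
      visit CS310 (parent CS101)
        visit CS301 (parent CS310)
          CS301–CS310: parent, skip
        CS310–CS101: parent, skip
No non-parent visited neighbor found — the graph is a forest.

No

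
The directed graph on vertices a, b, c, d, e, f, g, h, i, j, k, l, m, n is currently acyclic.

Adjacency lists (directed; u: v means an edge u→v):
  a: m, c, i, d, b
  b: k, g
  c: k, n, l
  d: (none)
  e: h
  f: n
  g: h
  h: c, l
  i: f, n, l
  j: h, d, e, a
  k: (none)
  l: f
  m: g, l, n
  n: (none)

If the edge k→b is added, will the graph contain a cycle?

Yes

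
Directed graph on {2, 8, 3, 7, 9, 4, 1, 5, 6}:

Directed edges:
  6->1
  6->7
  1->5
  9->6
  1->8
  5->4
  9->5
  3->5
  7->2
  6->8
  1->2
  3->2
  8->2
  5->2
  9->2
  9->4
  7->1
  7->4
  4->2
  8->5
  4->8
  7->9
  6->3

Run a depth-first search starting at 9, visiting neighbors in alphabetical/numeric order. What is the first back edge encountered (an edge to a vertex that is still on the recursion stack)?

DFS from 9 (visiting neighbors in alphabetical/numeric order); mark gray on enter, black on exit:
9 gray
  2 gray
  2 black
  4 gray
    4→2: 2 black — skip
    8 gray
      8→2: 2 black — skip
      5 gray
        5→2: 2 black — skip
        5→4: 4 is gray → back edge
First back edge: 5 → 4.

5->4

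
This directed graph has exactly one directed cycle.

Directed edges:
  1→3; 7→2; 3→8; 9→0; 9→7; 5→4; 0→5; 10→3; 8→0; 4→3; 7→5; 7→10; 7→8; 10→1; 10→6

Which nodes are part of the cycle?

DFS with gray/black marking from 8:
8 gray
  0 gray
    5 gray
      4 gray
        3 gray
          3→8: 8 is gray → back edge
Back edge closes the cycle 8 → 0 → 5 → 4 → 3 → 8; its vertices are {0, 3, 4, 5, 8}.

0, 3, 4, 5, 8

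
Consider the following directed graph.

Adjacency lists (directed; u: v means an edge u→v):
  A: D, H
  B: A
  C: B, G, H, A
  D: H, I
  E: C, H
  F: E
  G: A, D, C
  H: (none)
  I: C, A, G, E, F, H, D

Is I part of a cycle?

Yes

I is on a cycle iff I can reach itself via ≥1 edge.
I → D → I — yes.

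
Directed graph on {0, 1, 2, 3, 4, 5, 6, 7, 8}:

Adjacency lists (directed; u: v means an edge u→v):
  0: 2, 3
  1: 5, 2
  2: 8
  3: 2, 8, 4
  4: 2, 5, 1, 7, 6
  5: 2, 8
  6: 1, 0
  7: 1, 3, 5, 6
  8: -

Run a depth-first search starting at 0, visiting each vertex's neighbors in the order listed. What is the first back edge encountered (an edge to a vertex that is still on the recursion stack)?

7→3

DFS from 0 (visiting each vertex's neighbors in the order listed); mark gray on enter, black on exit:
0 gray
  2 gray
    8 gray
    8 black
  2 black
  3 gray
    3→2: 2 black — skip
    3→8: 8 black — skip
    4 gray
      4→2: 2 black — skip
      5 gray
        5→2: 2 black — skip
        5→8: 8 black — skip
      5 black
      1 gray
        1→5: 5 black — skip
        1→2: 2 black — skip
      1 black
      7 gray
        7→1: 1 black — skip
        7→3: 3 is gray → back edge
First back edge: 7 → 3.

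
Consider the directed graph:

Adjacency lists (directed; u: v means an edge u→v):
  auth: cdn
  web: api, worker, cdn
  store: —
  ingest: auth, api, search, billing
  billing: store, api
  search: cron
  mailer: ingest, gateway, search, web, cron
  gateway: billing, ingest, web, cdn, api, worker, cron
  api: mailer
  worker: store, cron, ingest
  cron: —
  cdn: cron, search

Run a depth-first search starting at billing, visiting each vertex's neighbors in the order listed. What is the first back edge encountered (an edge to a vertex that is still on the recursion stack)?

DFS from billing (visiting each vertex's neighbors in the order listed); mark gray on enter, black on exit:
billing gray
  store gray
  store black
  api gray
    mailer gray
      ingest gray
        auth gray
          cdn gray
            cron gray
            cron black
            search gray
              search→cron: cron black — skip
            search black
          cdn black
        auth black
        ingest→api: api is gray → back edge
First back edge: ingest → api.

ingest->api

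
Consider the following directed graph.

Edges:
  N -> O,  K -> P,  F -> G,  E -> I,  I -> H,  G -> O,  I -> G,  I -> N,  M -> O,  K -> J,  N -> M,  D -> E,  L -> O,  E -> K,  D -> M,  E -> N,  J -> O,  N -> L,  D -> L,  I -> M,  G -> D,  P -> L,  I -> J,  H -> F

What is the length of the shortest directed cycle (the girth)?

For each vertex v, BFS finds the shortest path from v back to v.
The shortest such closed walk is E → I → G → D → E, length 4.

4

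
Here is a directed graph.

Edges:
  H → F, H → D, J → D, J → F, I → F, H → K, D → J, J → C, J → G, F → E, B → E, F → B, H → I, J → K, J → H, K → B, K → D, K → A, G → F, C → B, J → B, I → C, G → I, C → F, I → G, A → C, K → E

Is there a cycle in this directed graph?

Yes

DFS with white/gray/black marking, starting from A:
A gray
  C gray
    B gray
      E gray
      E black
    B black
    F gray
      F→B: B black — skip
      F→E: E black — skip
    F black
  C black
A black
D gray
  J gray
    G gray
      I gray
        I→G: G is gray → back edge
Back edge found, so a cycle exists: G → I → G.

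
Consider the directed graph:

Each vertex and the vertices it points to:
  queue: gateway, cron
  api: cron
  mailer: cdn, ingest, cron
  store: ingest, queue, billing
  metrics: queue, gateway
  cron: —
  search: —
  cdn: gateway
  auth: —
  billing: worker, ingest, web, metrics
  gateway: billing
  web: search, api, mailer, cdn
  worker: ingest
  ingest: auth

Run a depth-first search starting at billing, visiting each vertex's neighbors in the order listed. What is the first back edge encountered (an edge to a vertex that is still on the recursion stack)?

DFS from billing (visiting each vertex's neighbors in the order listed); mark gray on enter, black on exit:
billing gray
  worker gray
    ingest gray
      auth gray
      auth black
    ingest black
  worker black
  billing→ingest: ingest black — skip
  web gray
    search gray
    search black
    api gray
      cron gray
      cron black
    api black
    mailer gray
      cdn gray
        gateway gray
          gateway→billing: billing is gray → back edge
First back edge: gateway → billing.

gateway->billing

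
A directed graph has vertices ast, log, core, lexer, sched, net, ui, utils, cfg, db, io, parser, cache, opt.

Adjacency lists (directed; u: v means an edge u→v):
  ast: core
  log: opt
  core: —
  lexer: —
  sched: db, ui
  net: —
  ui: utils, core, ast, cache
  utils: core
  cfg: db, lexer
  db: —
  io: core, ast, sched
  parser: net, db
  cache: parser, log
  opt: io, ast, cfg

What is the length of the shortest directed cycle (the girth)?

6

For each vertex v, BFS finds the shortest path from v back to v.
The shortest such closed walk is ui → cache → log → opt → io → sched → ui, length 6.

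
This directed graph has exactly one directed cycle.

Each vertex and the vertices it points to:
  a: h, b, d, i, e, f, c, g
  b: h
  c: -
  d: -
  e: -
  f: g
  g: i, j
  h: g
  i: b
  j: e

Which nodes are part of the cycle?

DFS with gray/black marking from b:
b gray
  h gray
    g gray
      i gray
        i→b: b is gray → back edge
Back edge closes the cycle b → h → g → i → b; its vertices are {b, g, h, i}.

b, g, h, i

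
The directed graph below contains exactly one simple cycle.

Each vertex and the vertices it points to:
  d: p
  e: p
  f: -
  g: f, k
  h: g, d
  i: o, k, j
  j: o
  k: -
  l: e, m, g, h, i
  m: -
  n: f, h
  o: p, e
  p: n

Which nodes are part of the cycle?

d, h, n, p

DFS with gray/black marking from h:
h gray
  g gray
    f gray
    f black
    k gray
    k black
  g black
  d gray
    p gray
      n gray
        n→f: f black — skip
        n→h: h is gray → back edge
Back edge closes the cycle h → d → p → n → h; its vertices are {d, h, n, p}.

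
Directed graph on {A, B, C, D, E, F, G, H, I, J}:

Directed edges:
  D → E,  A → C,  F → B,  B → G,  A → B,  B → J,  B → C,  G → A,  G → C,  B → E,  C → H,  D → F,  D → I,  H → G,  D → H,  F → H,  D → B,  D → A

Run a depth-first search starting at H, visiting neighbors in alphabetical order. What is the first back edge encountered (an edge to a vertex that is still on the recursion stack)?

C→H

DFS from H (visiting neighbors in alphabetical order); mark gray on enter, black on exit:
H gray
  G gray
    A gray
      B gray
        C gray
          C→H: H is gray → back edge
First back edge: C → H.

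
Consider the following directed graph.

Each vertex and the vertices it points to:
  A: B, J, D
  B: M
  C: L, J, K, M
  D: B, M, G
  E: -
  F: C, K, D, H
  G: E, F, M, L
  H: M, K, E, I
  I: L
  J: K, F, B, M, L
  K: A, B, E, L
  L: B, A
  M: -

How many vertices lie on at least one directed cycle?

10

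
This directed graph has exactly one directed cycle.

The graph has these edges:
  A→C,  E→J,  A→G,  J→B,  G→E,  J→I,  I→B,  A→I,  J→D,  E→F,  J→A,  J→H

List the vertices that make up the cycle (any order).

A, E, G, J

DFS with gray/black marking from E:
E gray
  J gray
    B gray
    B black
    A gray
      I gray
        I→B: B black — skip
      I black
      C gray
      C black
      G gray
        G→E: E is gray → back edge
Back edge closes the cycle E → J → A → G → E; its vertices are {A, E, G, J}.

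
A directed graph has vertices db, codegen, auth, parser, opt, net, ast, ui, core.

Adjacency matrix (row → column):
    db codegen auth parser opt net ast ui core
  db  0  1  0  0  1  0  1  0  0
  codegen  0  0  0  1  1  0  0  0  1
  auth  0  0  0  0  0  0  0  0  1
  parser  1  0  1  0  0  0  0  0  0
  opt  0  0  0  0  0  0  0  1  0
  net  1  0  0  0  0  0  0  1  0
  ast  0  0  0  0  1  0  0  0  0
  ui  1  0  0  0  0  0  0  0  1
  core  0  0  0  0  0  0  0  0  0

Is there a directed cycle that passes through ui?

Yes

ui is on a cycle iff ui can reach itself via ≥1 edge.
ui → db → opt → ui — yes.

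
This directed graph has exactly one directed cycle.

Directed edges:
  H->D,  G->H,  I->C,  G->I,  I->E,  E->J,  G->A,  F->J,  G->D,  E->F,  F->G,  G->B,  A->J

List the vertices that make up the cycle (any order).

DFS with gray/black marking from G:
G gray
  D gray
  D black
  A gray
    J gray
    J black
  A black
  B gray
  B black
  H gray
    H→D: D black — skip
  H black
  I gray
    C gray
    C black
    E gray
      E→J: J black — skip
      F gray
        F→G: G is gray → back edge
Back edge closes the cycle G → I → E → F → G; its vertices are {E, F, G, I}.

E, F, G, I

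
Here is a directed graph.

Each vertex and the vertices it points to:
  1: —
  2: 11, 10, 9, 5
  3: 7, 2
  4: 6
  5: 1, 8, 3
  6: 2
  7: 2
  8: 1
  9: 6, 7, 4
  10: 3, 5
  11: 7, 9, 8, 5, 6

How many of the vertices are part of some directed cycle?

9

A vertex is on a directed cycle iff it belongs to a strongly connected component of size ≥ 2 (or has a self-loop).
The vertices on cycles are {2, 3, 4, 5, 6, 7, 9, 10, 11} — 9 in total.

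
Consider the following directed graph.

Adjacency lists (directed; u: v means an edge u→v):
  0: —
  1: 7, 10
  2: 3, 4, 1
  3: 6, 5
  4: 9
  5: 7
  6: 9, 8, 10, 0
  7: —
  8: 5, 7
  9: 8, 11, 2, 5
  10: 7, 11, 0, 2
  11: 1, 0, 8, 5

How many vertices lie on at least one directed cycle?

8

A vertex is on a directed cycle iff it belongs to a strongly connected component of size ≥ 2 (or has a self-loop).
The vertices on cycles are {1, 2, 3, 4, 6, 9, 10, 11} — 8 in total.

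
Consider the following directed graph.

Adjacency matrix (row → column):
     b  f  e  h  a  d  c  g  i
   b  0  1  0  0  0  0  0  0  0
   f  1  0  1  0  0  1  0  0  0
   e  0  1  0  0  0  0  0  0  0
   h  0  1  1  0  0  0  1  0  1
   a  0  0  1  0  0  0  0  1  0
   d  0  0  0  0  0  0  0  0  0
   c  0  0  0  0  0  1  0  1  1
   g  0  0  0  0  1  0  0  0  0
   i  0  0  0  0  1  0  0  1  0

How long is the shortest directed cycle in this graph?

2

For each vertex v, BFS finds the shortest path from v back to v.
The shortest such closed walk is f → b → f, length 2.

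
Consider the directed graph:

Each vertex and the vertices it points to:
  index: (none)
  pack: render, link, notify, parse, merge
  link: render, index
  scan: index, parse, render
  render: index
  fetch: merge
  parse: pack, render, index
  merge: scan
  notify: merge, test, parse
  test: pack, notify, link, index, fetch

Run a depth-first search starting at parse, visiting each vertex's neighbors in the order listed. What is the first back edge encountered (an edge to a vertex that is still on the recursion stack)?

scan->parse

DFS from parse (visiting each vertex's neighbors in the order listed); mark gray on enter, black on exit:
parse gray
  pack gray
    render gray
      index gray
      index black
    render black
    link gray
      link→render: render black — skip
      link→index: index black — skip
    link black
    notify gray
      merge gray
        scan gray
          scan→index: index black — skip
          scan→parse: parse is gray → back edge
First back edge: scan → parse.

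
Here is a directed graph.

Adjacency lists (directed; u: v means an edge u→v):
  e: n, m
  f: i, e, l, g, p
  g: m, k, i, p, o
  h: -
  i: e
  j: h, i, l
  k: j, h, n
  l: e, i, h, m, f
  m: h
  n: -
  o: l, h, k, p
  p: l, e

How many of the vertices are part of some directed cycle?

7

A vertex is on a directed cycle iff it belongs to a strongly connected component of size ≥ 2 (or has a self-loop).
The vertices on cycles are {f, g, j, k, l, o, p} — 7 in total.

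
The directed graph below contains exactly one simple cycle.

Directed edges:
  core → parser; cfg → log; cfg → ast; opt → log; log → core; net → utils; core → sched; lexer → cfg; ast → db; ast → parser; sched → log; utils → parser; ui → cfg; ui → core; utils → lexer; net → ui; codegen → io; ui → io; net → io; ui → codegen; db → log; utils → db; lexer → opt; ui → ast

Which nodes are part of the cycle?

log, core, sched

DFS with gray/black marking from core:
core gray
  parser gray
  parser black
  sched gray
    log gray
      log→core: core is gray → back edge
Back edge closes the cycle core → sched → log → core; its vertices are {log, core, sched}.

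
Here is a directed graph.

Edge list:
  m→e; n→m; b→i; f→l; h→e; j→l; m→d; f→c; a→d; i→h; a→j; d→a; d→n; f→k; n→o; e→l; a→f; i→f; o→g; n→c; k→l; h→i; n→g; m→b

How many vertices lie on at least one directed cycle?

6

A vertex is on a directed cycle iff it belongs to a strongly connected component of size ≥ 2 (or has a self-loop).
The vertices on cycles are {a, d, h, i, m, n} — 6 in total.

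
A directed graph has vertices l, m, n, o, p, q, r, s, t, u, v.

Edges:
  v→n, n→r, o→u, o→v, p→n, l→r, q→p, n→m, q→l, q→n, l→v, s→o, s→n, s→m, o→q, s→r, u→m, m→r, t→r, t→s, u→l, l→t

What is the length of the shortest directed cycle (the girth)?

5

For each vertex v, BFS finds the shortest path from v back to v.
The shortest such closed walk is o → q → l → t → s → o, length 5.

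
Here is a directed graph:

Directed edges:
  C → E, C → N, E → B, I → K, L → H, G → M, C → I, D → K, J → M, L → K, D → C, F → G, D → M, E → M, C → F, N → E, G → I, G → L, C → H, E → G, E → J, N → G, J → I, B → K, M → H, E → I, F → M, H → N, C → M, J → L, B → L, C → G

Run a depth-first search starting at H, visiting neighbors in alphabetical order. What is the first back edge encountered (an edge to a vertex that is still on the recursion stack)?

DFS from H (visiting neighbors in alphabetical order); mark gray on enter, black on exit:
H gray
  N gray
    E gray
      B gray
        K gray
        K black
        L gray
          L→H: H is gray → back edge
First back edge: L → H.

L→H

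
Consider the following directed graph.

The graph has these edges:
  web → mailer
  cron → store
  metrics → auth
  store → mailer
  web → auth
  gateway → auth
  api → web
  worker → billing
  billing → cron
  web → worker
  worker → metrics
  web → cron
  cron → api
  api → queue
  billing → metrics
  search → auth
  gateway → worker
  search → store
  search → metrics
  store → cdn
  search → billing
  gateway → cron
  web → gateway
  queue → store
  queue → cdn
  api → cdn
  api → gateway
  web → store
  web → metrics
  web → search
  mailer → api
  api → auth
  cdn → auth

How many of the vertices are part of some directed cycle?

10

A vertex is on a directed cycle iff it belongs to a strongly connected component of size ≥ 2 (or has a self-loop).
The vertices on cycles are {api, web, cron, queue, store, mailer, search, worker, billing, gateway} — 10 in total.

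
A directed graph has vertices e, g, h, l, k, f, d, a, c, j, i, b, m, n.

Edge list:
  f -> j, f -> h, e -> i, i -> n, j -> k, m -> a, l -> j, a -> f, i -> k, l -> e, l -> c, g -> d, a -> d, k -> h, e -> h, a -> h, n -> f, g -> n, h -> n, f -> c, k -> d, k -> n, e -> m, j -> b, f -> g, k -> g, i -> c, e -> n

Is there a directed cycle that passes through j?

Yes

j is on a cycle iff j can reach itself via ≥1 edge.
j → k → n → f → j — yes.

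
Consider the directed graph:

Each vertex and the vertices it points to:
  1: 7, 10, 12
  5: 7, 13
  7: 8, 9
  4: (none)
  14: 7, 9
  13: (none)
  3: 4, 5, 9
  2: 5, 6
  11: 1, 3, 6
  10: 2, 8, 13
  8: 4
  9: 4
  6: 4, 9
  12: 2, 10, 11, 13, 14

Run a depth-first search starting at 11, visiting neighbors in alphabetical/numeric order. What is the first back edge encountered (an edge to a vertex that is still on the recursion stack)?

12→11

DFS from 11 (visiting neighbors in alphabetical/numeric order); mark gray on enter, black on exit:
11 gray
  1 gray
    7 gray
      8 gray
        4 gray
        4 black
      8 black
      9 gray
        9→4: 4 black — skip
      9 black
    7 black
    10 gray
      2 gray
        5 gray
          5→7: 7 black — skip
          13 gray
          13 black
        5 black
        6 gray
          6→4: 4 black — skip
          6→9: 9 black — skip
        6 black
      2 black
      10→8: 8 black — skip
      10→13: 13 black — skip
    10 black
    12 gray
      12→2: 2 black — skip
      12→10: 10 black — skip
      12→11: 11 is gray → back edge
First back edge: 12 → 11.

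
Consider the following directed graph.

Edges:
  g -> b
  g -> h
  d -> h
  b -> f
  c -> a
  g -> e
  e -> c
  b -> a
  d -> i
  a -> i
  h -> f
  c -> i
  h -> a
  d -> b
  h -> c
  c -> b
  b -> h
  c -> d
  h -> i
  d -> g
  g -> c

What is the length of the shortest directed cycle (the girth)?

For each vertex v, BFS finds the shortest path from v back to v.
The shortest such closed walk is d → h → c → d, length 3.

3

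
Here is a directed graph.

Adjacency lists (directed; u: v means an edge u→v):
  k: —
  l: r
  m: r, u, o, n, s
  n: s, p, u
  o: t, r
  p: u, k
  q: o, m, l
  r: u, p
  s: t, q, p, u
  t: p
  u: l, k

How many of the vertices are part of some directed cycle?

A vertex is on a directed cycle iff it belongs to a strongly connected component of size ≥ 2 (or has a self-loop).
The vertices on cycles are {l, m, n, p, q, r, s, u} — 8 in total.

8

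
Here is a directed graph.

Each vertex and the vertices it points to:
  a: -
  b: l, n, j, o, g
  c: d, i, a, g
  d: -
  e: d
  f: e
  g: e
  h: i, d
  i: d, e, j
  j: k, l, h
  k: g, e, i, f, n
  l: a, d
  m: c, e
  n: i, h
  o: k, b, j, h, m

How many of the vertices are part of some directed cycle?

A vertex is on a directed cycle iff it belongs to a strongly connected component of size ≥ 2 (or has a self-loop).
The vertices on cycles are {b, h, i, j, k, n, o} — 7 in total.

7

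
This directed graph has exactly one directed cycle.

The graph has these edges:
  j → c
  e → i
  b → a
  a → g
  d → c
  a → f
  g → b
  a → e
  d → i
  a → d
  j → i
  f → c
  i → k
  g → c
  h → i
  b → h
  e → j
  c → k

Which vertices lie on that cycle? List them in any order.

DFS with gray/black marking from a:
a gray
  g gray
    c gray
      k gray
      k black
    c black
    b gray
      h gray
        i gray
          i→k: k black — skip
        i black
      h black
      b→a: a is gray → back edge
Back edge closes the cycle a → g → b → a; its vertices are {a, b, g}.

a, b, g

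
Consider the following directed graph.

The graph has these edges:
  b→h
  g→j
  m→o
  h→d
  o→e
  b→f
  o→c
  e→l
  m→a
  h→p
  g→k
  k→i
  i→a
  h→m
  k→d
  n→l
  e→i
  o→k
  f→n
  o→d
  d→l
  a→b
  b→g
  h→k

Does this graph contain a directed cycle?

DFS with white/gray/black marking, starting from l:
l gray
l black
a gray
  b gray
    h gray
      d gray
        d→l: l black — skip
      d black
      k gray
        i gray
          i→a: a is gray → back edge
Back edge found, so a cycle exists: a → b → h → k → i → a.

Yes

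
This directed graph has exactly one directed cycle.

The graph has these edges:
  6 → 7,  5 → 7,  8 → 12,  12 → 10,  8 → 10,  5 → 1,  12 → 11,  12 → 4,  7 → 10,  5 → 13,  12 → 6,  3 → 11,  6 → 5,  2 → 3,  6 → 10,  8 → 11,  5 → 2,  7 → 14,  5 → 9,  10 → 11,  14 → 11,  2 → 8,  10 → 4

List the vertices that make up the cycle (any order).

DFS with gray/black marking from 6:
6 gray
  10 gray
    11 gray
    11 black
    4 gray
    4 black
  10 black
  7 gray
    7→10: 10 black — skip
    14 gray
      14→11: 11 black — skip
    14 black
  7 black
  5 gray
    13 gray
    13 black
    5→7: 7 black — skip
    9 gray
    9 black
    2 gray
      3 gray
        3→11: 11 black — skip
      3 black
      8 gray
        8→10: 10 black — skip
        8→11: 11 black — skip
        12 gray
          12→10: 10 black — skip
          12→4: 4 black — skip
          12→6: 6 is gray → back edge
Back edge closes the cycle 6 → 5 → 2 → 8 → 12 → 6; its vertices are {2, 5, 6, 8, 12}.

2, 5, 6, 8, 12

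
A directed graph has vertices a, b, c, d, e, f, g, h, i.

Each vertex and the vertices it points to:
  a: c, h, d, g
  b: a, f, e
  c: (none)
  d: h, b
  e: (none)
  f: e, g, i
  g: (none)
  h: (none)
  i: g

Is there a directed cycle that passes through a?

Yes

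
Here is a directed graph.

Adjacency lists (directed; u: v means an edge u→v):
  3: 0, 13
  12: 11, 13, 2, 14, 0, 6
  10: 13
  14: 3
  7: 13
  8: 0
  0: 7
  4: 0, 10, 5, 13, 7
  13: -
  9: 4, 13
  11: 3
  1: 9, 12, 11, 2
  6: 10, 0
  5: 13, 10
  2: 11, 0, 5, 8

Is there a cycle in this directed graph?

No

DFS with white/gray/black marking, starting from 14:
14 gray
  3 gray
    0 gray
      7 gray
        13 gray
        13 black
      7 black
    0 black
    3→13: 13 black — skip
  3 black
14 black
12 gray
  11 gray
    11→3: 3 black — skip
  11 black
  12→13: 13 black — skip
  2 gray
    2→11: 11 black — skip
    2→0: 0 black — skip
    5 gray
      5→13: 13 black — skip
      10 gray
        10→13: 13 black — skip
      10 black
    5 black
    8 gray
      8→0: 0 black — skip
    8 black
  2 black
  12→14: 14 black — skip
  12→0: 0 black — skip
  6 gray
    6→10: 10 black — skip
    6→0: 0 black — skip
  6 black
12 black
4 gray
  4→0: 0 black — skip
  4→10: 10 black — skip
  4→5: 5 black — skip
  4→13: 13 black — skip
  4→7: 7 black — skip
4 black
9 gray
  9→4: 4 black — skip
  9→13: 13 black — skip
9 black
1 gray
  1→9: 9 black — skip
  1→12: 12 black — skip
  1→11: 11 black — skip
  1→2: 2 black — skip
1 black
Every edge goes to a white or black vertex — no back edge, so the graph is acyclic.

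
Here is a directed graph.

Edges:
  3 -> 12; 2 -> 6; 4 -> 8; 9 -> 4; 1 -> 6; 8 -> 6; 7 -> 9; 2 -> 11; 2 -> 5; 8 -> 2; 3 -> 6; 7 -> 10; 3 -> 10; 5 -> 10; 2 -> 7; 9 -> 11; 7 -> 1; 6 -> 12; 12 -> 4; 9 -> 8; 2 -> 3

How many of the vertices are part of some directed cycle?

9

A vertex is on a directed cycle iff it belongs to a strongly connected component of size ≥ 2 (or has a self-loop).
The vertices on cycles are {1, 2, 3, 4, 6, 7, 8, 9, 12} — 9 in total.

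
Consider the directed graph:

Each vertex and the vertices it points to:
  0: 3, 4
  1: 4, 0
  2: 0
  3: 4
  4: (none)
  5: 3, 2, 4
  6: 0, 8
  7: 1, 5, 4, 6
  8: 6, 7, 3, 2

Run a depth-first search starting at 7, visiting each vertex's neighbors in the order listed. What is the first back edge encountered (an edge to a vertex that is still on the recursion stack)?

8->6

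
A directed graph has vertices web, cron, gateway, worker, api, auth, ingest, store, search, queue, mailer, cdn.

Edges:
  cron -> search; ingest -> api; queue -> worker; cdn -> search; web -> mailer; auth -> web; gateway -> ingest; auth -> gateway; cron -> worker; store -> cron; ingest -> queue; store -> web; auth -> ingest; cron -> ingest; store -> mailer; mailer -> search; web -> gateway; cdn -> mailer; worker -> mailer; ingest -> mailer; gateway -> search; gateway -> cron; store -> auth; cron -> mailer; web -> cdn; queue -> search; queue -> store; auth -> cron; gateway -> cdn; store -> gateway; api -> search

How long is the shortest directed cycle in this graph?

For each vertex v, BFS finds the shortest path from v back to v.
The shortest such closed walk is store → gateway → ingest → queue → store, length 4.

4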